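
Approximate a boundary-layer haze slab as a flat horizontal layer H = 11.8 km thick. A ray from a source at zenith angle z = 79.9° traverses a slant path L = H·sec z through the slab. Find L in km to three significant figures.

67.3 km

sec z = 1/cos 79.9° = 5.7023.
L = 11.8 × 5.7023 = 67.288 km.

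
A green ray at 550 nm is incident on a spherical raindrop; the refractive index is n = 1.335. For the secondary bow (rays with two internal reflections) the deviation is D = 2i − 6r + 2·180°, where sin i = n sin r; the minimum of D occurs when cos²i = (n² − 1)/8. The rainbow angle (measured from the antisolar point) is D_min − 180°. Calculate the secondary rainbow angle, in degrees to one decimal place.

cos²i = (1.78222 − 1)/8 = 0.09778; i = arccos(0.31269) = 71.778°.
sin r = sin 71.778°/1.335 = 0.71150; r = 45.357°.
D_min = 2·71.778° − 6·45.357° + 360° = 231.414°.
Rainbow angle = D_min − 180° = 51.414°.

51.4°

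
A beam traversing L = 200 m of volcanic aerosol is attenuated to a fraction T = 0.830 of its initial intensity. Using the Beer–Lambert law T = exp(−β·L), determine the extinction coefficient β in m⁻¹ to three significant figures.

Beer–Lambert: T = exp(−βL) ⇒ β = −ln(T)/L = −ln(0.830)/200 = 0.1863/200 = 0.0009316 m⁻¹.

0.000932 m⁻¹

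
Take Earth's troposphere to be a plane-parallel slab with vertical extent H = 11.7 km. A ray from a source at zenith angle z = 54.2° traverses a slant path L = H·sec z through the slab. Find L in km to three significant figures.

20.0 km

sec z = 1/cos 54.2° = 1.7095.
L = 11.7 × 1.7095 = 20.001 km.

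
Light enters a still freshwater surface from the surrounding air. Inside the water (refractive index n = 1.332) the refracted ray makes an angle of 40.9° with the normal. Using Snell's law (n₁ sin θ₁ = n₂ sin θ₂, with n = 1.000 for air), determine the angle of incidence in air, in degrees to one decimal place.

Snell: sin θ_i = n · sin θ_r = 1.332 × sin 40.9° = 1.332 × 0.6547 = 0.8721.
θ_i = arcsin(0.8721) = 60.71°.

60.7°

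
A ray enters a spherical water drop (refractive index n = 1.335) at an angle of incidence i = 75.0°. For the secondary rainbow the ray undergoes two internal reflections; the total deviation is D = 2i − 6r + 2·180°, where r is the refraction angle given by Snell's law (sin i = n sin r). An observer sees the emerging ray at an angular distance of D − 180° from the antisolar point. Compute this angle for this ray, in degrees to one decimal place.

sin r = sin 75.0° / 1.335 = 0.9659/1.335 = 0.7235; r = 46.35°.
D = 2·75.0° − 6·46.35° + 2·180° = 150.00° − 278.09° + 360° = 231.91°.
Angle from antisolar point = D − 180° = 51.91°.

51.9°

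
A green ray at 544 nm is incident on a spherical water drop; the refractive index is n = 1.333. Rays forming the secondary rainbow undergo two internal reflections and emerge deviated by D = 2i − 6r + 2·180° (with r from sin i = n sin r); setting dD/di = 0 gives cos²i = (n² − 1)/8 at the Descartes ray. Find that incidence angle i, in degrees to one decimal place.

71.8°

cos²i = (1.333² − 1)/8 = (1.77689 − 1)/8 = 0.09711.
cos i = 0.31163, so i = 71.843°.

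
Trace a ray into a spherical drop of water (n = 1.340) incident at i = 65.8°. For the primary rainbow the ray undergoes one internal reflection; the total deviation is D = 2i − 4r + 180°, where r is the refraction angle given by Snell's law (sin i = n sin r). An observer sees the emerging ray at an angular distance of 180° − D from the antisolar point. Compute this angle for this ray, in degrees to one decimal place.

40.0°

sin r = sin 65.8° / 1.340 = 0.9121/1.340 = 0.6807; r = 42.90°.
D = 2·65.8° − 4·42.90° + 180° = 131.60° − 171.59° + 180° = 140.01°.
Angle from antisolar point = 180° − D = 39.99°.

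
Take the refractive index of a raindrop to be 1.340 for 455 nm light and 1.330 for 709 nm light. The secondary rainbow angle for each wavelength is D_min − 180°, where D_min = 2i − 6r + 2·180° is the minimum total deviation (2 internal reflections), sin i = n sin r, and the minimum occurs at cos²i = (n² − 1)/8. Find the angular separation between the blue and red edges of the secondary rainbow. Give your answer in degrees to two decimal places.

2.61°

At 455 nm (n = 1.340): cos²i = 0.09945 → i = 71.618°, r = 45.088°, D_min = 232.709°, rainbow angle = 52.709°.
At 709 nm (n = 1.330): cos²i = 0.09611 → i = 71.940°, r = 45.630°, D_min = 230.101°, rainbow angle = 50.101°.
Angular width = |52.709° − 50.101°| = 2.608°.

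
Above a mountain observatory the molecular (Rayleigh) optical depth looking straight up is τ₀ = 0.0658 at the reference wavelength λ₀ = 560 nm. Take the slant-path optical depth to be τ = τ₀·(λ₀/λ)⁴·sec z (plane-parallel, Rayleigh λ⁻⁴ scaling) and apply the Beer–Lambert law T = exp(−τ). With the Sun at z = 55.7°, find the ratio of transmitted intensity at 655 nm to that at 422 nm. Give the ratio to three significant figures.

1.35

Airmass: sec 55.7° = 1.7745.
τ(655 nm) = 0.0658 × (560/655)⁴ × 1.7745 = 0.0658 × 0.5343 × 1.7745 = 0.0624.
τ(422 nm) = 0.0658 × (560/422)⁴ × 1.7745 = 0.0658 × 3.1010 × 1.7745 = 0.3621.
T(655)/T(422) = exp(τ_B − τ_A) = exp(0.2997) = 1.3495.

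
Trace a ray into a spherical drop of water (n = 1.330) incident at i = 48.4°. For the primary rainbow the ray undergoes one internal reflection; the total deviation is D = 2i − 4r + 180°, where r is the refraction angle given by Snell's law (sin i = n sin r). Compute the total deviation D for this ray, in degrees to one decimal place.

140.0°

sin r = sin 48.4° / 1.330 = 0.7478/1.330 = 0.5623; r = 34.21°.
D = 2·48.4° − 4·34.21° + 180° = 96.80° − 136.85° + 180° = 139.95°.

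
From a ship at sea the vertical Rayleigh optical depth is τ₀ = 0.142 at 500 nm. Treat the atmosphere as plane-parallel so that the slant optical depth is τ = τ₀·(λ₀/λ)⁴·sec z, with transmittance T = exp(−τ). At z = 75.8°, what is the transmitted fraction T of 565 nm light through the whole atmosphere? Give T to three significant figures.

0.701

sec 75.8° = 4.0765.
τ = 0.142 × (500/565)⁴ × 4.0765 = 0.142 × 0.6133 × 4.0765 = 0.3550.
T = exp(−0.3550) = 0.7012.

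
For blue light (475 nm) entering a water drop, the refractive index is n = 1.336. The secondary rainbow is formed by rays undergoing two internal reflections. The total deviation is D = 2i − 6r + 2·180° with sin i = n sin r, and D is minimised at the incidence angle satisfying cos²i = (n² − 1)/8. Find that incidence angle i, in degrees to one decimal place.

71.7°

cos²i = (1.336² − 1)/8 = (1.78490 − 1)/8 = 0.09811.
cos i = 0.31323, so i = 71.746°.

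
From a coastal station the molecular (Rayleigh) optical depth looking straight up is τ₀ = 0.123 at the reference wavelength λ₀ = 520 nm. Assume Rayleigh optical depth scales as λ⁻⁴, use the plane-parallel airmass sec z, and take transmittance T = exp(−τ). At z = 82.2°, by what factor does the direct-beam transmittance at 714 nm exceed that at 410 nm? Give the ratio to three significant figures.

8.09

Airmass: sec 82.2° = 7.3684.
τ(714 nm) = 0.123 × (520/714)⁴ × 7.3684 = 0.123 × 0.2813 × 7.3684 = 0.2550.
τ(410 nm) = 0.123 × (520/410)⁴ × 7.3684 = 0.123 × 2.5875 × 7.3684 = 2.3451.
T(714)/T(410) = exp(τ_B − τ_A) = exp(2.0901) = 8.0856.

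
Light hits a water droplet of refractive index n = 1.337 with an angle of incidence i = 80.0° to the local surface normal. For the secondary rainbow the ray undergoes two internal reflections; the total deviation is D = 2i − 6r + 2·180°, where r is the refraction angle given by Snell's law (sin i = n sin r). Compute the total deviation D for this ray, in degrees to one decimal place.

sin r = sin 80.0° / 1.337 = 0.9848/1.337 = 0.7366; r = 47.44°.
D = 2·80.0° − 6·47.44° + 2·180° = 160.00° − 284.65° + 360° = 235.35°.

235.4°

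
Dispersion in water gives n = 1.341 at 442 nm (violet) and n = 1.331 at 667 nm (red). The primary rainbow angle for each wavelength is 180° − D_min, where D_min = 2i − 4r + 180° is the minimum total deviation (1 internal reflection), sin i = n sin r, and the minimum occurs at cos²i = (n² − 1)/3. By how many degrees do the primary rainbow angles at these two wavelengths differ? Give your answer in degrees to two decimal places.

At 442 nm (n = 1.341): cos²i = 0.26609 → i = 58.946°, r = 39.705°, D_min = 139.071°, rainbow angle = 40.929°.
At 667 nm (n = 1.331): cos²i = 0.25719 → i = 59.527°, r = 40.356°, D_min = 137.630°, rainbow angle = 42.370°.
Angular width = |40.929° − 42.370°| = 1.441°.

1.44°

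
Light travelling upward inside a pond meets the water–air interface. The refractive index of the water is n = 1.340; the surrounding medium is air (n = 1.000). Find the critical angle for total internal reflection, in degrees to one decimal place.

48.3°

sin θ_c = n_air / n = 1.000 / 1.340 = 0.7463.
θ_c = arcsin(0.7463) = 48.27°.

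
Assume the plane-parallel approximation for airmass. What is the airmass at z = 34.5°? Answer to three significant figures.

X = sec z = 1/cos 34.5° = 1/0.8241 = 1.2134.

1.21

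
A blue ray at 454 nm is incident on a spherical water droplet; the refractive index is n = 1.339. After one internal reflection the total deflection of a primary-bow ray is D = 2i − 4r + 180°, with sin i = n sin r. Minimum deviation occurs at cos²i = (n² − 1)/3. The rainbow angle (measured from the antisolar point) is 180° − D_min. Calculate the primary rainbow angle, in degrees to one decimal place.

41.2°

cos²i = (1.79292 − 1)/3 = 0.26431; i = arccos(0.51411) = 59.062°.
sin r = sin 59.062°/1.339 = 0.64057; r = 39.834°.
D_min = 2·59.062° − 4·39.834° + 180° = 138.786°.
Rainbow angle = 180° − D_min = 41.214°.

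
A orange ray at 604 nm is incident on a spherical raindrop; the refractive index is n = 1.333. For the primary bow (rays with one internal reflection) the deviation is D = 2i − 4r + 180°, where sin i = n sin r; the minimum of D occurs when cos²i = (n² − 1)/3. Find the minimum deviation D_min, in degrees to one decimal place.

137.9°

cos²i = (1.77689 − 1)/3 = 0.25896; i = arccos(0.50888) = 59.410°.
sin r = sin 59.410°/1.333 = 0.64579; r = 40.225°.
D_min = 2·59.410° − 4·40.225° + 180° = 137.922°.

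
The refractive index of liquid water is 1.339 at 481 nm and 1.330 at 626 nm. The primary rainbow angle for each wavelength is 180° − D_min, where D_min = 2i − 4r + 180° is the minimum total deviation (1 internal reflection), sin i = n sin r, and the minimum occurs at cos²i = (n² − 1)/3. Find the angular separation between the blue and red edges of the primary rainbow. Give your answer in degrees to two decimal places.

At 481 nm (n = 1.339): cos²i = 0.26431 → i = 59.062°, r = 39.834°, D_min = 138.786°, rainbow angle = 41.214°.
At 626 nm (n = 1.330): cos²i = 0.25630 → i = 59.585°, r = 40.422°, D_min = 137.484°, rainbow angle = 42.516°.
Angular width = |41.214° − 42.516°| = 1.303°.

1.30°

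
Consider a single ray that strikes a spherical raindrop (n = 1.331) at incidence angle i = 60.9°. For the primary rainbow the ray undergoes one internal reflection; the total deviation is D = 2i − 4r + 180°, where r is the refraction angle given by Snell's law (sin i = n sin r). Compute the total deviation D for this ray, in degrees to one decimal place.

sin r = sin 60.9° / 1.331 = 0.8738/1.331 = 0.6565; r = 41.03°.
D = 2·60.9° − 4·41.03° + 180° = 121.80° − 164.13° + 180° = 137.67°.

137.7°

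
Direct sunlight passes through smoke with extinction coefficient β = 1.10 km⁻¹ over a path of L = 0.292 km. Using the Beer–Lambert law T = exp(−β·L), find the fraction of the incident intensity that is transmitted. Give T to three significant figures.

τ = β·L = 1.10 × 0.292 = 0.3212.
T = exp(−0.3212) = 0.7253.

0.725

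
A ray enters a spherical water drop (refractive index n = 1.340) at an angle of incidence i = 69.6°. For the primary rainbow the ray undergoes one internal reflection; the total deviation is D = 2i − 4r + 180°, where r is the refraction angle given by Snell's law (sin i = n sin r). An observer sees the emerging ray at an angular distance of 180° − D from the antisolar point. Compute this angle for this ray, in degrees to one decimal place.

sin r = sin 69.6° / 1.340 = 0.9373/1.340 = 0.6995; r = 44.38°.
D = 2·69.6° − 4·44.38° + 180° = 139.20° − 177.54° + 180° = 141.66°.
Angle from antisolar point = 180° − D = 38.34°.

38.3°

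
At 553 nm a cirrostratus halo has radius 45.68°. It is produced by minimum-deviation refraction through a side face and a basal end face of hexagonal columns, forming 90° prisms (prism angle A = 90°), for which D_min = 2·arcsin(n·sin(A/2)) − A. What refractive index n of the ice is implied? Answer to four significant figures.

1.310

Rearranging: n = sin((D_min + A)/2) / sin(A/2).
(D_min + A)/2 = (45.68° + 90°)/2 = 67.840°.
n = sin 67.840° / sin 45° = 0.9261 / 0.7071 = 1.3098.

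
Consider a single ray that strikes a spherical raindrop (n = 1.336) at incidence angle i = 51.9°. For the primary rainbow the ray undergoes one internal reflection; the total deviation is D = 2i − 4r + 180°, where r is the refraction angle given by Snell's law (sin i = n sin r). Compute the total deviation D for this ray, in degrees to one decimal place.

sin r = sin 51.9° / 1.336 = 0.7869/1.336 = 0.5890; r = 36.09°.
D = 2·51.9° − 4·36.09° + 180° = 103.80° − 144.35° + 180° = 139.45°.

139.4°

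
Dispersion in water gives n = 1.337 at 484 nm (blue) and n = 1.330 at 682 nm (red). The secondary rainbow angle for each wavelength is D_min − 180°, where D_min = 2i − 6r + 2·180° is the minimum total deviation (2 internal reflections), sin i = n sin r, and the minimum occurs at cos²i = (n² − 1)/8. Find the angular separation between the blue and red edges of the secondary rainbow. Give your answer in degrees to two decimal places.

At 484 nm (n = 1.337): cos²i = 0.09845 → i = 71.714°, r = 45.249°, D_min = 231.934°, rainbow angle = 51.934°.
At 682 nm (n = 1.330): cos²i = 0.09611 → i = 71.940°, r = 45.630°, D_min = 230.101°, rainbow angle = 50.101°.
Angular width = |51.934° − 50.101°| = 1.832°.

1.83°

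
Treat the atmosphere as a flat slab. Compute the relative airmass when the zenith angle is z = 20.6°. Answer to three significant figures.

1.07

X = sec z = 1/cos 20.6° = 1/0.9361 = 1.0683.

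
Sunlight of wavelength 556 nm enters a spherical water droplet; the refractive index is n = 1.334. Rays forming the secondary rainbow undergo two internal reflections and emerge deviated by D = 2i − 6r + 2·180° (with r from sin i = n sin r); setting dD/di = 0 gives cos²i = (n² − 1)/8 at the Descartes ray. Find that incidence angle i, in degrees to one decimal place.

71.8°

cos²i = (1.334² − 1)/8 = (1.77956 − 1)/8 = 0.09744.
cos i = 0.31216, so i = 71.810°.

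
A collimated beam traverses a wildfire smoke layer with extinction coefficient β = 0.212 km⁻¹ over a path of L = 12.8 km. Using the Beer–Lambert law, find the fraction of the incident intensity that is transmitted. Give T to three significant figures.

τ = β·L = 0.212 × 12.8 = 2.7136.
T = exp(−2.7136) = 0.0663.

0.0663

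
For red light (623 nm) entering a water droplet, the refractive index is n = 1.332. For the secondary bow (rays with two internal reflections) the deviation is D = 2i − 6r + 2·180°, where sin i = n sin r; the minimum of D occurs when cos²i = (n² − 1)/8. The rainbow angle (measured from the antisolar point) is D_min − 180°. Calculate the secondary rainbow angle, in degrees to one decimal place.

cos²i = (1.77422 − 1)/8 = 0.09678; i = arccos(0.31109) = 71.875°.
sin r = sin 71.875°/1.332 = 0.71350; r = 45.520°.
D_min = 2·71.875° − 6·45.520° + 360° = 230.628°.
Rainbow angle = D_min − 180° = 50.628°.

50.6°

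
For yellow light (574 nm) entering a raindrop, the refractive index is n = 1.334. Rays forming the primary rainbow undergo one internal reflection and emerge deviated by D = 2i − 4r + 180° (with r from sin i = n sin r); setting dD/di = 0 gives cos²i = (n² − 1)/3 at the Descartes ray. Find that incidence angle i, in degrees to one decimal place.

cos²i = (1.334² − 1)/3 = (1.77956 − 1)/3 = 0.25985.
cos i = 0.50976, so i = 59.352°.

59.4°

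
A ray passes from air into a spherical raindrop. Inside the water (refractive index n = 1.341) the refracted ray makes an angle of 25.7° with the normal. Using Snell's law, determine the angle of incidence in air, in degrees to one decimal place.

Snell: sin θ_i = n · sin θ_r = 1.341 × sin 25.7° = 1.341 × 0.4337 = 0.5815.
θ_i = arcsin(0.5815) = 35.56°.

35.6°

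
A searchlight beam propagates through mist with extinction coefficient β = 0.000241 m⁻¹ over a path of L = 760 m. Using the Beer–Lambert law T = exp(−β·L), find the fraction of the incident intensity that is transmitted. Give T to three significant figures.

0.833

τ = β·L = 0.000241 × 760 = 0.1832.
T = exp(−0.1832) = 0.8326.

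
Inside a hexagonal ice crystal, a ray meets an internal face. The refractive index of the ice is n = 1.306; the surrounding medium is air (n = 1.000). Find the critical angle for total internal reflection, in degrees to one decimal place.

sin θ_c = n_air / n = 1.000 / 1.306 = 0.7657.
θ_c = arcsin(0.7657) = 49.97°.

50.0°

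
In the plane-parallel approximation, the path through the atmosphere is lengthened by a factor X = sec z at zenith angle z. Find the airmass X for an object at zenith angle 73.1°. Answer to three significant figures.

3.44

X = sec z = 1/cos 73.1° = 1/0.2907 = 3.4399.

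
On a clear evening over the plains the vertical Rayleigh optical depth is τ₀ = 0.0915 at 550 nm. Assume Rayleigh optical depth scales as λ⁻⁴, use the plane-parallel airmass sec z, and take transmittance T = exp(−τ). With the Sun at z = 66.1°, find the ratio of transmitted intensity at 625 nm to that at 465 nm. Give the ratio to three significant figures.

Airmass: sec 66.1° = 2.4683.
τ(625 nm) = 0.0915 × (550/625)⁴ × 2.4683 = 0.0915 × 0.5997 × 2.4683 = 0.1354.
τ(465 nm) = 0.0915 × (550/465)⁴ × 2.4683 = 0.0915 × 1.9572 × 2.4683 = 0.4420.
T(625)/T(465) = exp(τ_B − τ_A) = exp(0.3066) = 1.3588.

1.36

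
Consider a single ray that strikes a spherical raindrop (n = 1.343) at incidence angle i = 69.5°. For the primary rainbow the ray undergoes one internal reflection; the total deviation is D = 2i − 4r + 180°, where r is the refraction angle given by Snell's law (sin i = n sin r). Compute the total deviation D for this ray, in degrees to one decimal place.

142.1°

sin r = sin 69.5° / 1.343 = 0.9367/1.343 = 0.6974; r = 44.22°.
D = 2·69.5° − 4·44.22° + 180° = 139.00° − 176.89° + 180° = 142.11°.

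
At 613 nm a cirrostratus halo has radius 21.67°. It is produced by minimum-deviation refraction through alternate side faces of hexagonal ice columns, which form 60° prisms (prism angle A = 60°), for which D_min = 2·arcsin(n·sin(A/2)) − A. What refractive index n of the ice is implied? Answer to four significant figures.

Rearranging: n = sin((D_min + A)/2) / sin(A/2).
(D_min + A)/2 = (21.67° + 60°)/2 = 40.835°.
n = sin 40.835° / sin 30° = 0.6539 / 0.5000 = 1.3078.

1.308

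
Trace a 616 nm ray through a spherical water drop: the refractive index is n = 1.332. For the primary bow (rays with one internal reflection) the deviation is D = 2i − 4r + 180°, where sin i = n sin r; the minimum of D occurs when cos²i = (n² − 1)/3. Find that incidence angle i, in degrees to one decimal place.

cos²i = (1.332² − 1)/3 = (1.77422 − 1)/3 = 0.25807.
cos i = 0.50801, so i = 59.469°.

59.5°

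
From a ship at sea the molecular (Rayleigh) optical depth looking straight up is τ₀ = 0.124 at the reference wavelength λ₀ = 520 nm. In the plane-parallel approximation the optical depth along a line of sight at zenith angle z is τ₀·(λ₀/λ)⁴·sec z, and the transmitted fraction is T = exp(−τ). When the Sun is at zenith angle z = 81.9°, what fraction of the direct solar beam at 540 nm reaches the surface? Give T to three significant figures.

sec 81.9° = 7.0972.
τ = 0.124 × (520/540)⁴ × 7.0972 = 0.124 × 0.8599 × 7.0972 = 0.7567.
T = exp(−0.7567) = 0.4692.

0.469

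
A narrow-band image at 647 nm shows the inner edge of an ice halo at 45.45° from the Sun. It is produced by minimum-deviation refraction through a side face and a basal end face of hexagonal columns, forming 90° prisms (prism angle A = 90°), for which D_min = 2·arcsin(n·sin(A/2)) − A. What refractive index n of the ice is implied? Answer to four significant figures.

Rearranging: n = sin((D_min + A)/2) / sin(A/2).
(D_min + A)/2 = (45.45° + 90°)/2 = 67.725°.
n = sin 67.725° / sin 45° = 0.9254 / 0.7071 = 1.3087.

1.309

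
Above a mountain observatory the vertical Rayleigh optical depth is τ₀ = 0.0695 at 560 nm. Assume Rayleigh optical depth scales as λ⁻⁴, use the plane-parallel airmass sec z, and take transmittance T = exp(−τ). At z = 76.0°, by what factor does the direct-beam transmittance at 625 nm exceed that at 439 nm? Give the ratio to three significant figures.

Airmass: sec 76.0° = 4.1336.
τ(625 nm) = 0.0695 × (560/625)⁴ × 4.1336 = 0.0695 × 0.6445 × 4.1336 = 0.1852.
τ(439 nm) = 0.0695 × (560/439)⁴ × 4.1336 = 0.0695 × 2.6479 × 4.1336 = 0.7607.
T(625)/T(439) = exp(τ_B − τ_A) = exp(0.5755) = 1.7781.

1.78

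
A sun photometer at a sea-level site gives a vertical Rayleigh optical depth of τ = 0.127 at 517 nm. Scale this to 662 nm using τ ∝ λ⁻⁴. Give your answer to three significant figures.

τ(662 nm) = τ(517 nm) × (517/662)⁴ = 0.127 × (0.7810)⁴ = 0.127 × 0.3720 = 0.0472.

0.0472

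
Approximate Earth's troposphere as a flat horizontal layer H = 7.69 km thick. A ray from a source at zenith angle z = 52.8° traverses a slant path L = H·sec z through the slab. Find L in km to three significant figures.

sec z = 1/cos 52.8° = 1.6540.
L = 7.69 × 1.6540 = 12.719 km.

12.7 km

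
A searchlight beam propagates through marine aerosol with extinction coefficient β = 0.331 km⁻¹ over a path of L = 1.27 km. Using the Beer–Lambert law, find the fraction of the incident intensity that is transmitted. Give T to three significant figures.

0.657

τ = β·L = 0.331 × 1.27 = 0.4204.
T = exp(−0.4204) = 0.6568.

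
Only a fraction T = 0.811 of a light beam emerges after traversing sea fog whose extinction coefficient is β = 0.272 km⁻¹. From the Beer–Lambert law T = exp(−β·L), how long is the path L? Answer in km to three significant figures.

Beer–Lambert: T = exp(−βL) ⇒ L = −ln(T)/β = −ln(0.811)/0.272 = 0.2095/0.272 = 0.7702 km.

0.770 km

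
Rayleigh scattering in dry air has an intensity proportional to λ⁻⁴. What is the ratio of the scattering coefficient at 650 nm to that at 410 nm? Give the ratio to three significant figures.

0.158

Rayleigh scattering ∝ λ⁻⁴, so the ratio of coefficients is the inverse fourth power of the wavelength ratio.
σ(650)/σ(410) = (410/650)⁴ = (0.6308)⁴ = 0.1583.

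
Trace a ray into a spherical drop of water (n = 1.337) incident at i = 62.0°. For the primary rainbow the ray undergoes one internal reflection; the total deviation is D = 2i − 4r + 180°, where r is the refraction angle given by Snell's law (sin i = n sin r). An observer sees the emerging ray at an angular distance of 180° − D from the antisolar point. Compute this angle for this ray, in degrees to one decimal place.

sin r = sin 62.0° / 1.337 = 0.8829/1.337 = 0.6604; r = 41.33°.
D = 2·62.0° − 4·41.33° + 180° = 124.00° − 165.32° + 180° = 138.68°.
Angle from antisolar point = 180° − D = 41.32°.

41.3°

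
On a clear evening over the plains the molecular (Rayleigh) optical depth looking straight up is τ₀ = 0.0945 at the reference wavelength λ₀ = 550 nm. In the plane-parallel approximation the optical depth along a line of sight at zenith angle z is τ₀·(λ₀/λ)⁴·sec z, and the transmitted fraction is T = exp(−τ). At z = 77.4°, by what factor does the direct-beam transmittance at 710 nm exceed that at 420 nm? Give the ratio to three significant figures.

3.06

Airmass: sec 77.4° = 4.5841.
τ(710 nm) = 0.0945 × (550/710)⁴ × 4.5841 = 0.0945 × 0.3601 × 4.5841 = 0.1560.
τ(420 nm) = 0.0945 × (550/420)⁴ × 4.5841 = 0.0945 × 2.9407 × 4.5841 = 1.2739.
T(710)/T(420) = exp(τ_B − τ_A) = exp(1.1179) = 3.0585.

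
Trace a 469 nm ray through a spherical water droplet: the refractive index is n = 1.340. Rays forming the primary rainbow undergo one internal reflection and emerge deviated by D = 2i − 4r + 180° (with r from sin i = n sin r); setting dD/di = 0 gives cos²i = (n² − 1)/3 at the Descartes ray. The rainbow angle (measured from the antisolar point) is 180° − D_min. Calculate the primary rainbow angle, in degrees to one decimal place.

cos²i = (1.79560 − 1)/3 = 0.26520; i = arccos(0.51498) = 59.004°.
sin r = sin 59.004°/1.340 = 0.63971; r = 39.770°.
D_min = 2·59.004° − 4·39.770° + 180° = 138.929°.
Rainbow angle = 180° − D_min = 41.071°.

41.1°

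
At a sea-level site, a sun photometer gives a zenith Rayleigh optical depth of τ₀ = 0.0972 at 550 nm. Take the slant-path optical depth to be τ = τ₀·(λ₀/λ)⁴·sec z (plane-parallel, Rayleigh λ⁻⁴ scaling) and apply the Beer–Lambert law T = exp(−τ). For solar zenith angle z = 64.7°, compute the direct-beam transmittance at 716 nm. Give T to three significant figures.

sec 64.7° = 2.3400.
τ = 0.0972 × (550/716)⁴ × 2.3400 = 0.0972 × 0.3482 × 2.3400 = 0.0792.
T = exp(−0.0792) = 0.9239.

0.924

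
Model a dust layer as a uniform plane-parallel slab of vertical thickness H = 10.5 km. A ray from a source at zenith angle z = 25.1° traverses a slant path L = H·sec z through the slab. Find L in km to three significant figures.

sec z = 1/cos 25.1° = 1.1043.
L = 10.5 × 1.1043 = 11.595 km.

11.6 km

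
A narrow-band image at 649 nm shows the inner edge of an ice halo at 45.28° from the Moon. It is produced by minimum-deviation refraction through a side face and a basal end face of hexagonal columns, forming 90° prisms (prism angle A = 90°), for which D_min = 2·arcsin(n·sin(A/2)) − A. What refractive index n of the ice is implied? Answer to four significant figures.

1.308

Rearranging: n = sin((D_min + A)/2) / sin(A/2).
(D_min + A)/2 = (45.28° + 90°)/2 = 67.640°.
n = sin 67.640° / sin 45° = 0.9248 / 0.7071 = 1.3079.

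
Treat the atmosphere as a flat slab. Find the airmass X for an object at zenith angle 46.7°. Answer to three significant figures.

X = sec z = 1/cos 46.7° = 1/0.6858 = 1.4581.

1.46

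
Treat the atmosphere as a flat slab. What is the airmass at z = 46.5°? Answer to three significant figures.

1.45

X = sec z = 1/cos 46.5° = 1/0.6884 = 1.4527.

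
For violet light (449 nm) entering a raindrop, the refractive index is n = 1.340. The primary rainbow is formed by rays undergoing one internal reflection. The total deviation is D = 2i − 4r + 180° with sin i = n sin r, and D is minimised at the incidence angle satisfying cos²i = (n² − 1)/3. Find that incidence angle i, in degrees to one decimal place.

59.0°

cos²i = (1.340² − 1)/3 = (1.79560 − 1)/3 = 0.26520.
cos i = 0.51498, so i = 59.004°.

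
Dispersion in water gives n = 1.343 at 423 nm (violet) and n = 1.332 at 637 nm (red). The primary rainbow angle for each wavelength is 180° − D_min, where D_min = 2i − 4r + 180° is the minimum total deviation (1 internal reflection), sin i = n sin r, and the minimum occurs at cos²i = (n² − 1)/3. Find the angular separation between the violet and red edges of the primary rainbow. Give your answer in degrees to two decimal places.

At 423 nm (n = 1.343): cos²i = 0.26788 → i = 58.830°, r = 39.577°, D_min = 139.354°, rainbow angle = 40.646°.
At 637 nm (n = 1.332): cos²i = 0.25807 → i = 59.469°, r = 40.290°, D_min = 137.776°, rainbow angle = 42.224°.
Angular width = |40.646° − 42.224°| = 1.578°.

1.58°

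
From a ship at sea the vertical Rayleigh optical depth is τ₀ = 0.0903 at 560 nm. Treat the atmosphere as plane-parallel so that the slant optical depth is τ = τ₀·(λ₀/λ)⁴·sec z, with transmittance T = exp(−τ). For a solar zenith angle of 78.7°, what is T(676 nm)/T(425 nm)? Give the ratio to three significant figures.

Airmass: sec 78.7° = 5.1034.
τ(676 nm) = 0.0903 × (560/676)⁴ × 5.1034 = 0.0903 × 0.4709 × 5.1034 = 0.2170.
τ(425 nm) = 0.0903 × (560/425)⁴ × 5.1034 = 0.0903 × 3.0144 × 5.1034 = 1.3891.
T(676)/T(425) = exp(τ_B − τ_A) = exp(1.1721) = 3.2288.

3.23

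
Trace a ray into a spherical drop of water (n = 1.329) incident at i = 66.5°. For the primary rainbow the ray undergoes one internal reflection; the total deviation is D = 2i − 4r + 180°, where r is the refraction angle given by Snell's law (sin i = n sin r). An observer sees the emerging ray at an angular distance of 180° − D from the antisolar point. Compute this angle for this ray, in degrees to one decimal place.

sin r = sin 66.5° / 1.329 = 0.9171/1.329 = 0.6900; r = 43.63°.
D = 2·66.5° − 4·43.63° + 180° = 133.00° − 174.53° + 180° = 138.47°.
Angle from antisolar point = 180° − D = 41.53°.

41.5°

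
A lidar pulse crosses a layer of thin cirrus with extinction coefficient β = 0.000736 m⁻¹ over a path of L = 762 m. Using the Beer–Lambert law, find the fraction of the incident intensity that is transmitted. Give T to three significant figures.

τ = β·L = 0.000736 × 762 = 0.5608.
T = exp(−0.5608) = 0.5707.

0.571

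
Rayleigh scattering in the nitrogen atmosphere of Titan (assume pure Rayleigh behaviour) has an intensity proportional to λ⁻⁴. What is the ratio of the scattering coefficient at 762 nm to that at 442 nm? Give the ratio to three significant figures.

0.113

Rayleigh scattering ∝ λ⁻⁴, so the ratio of coefficients is the inverse fourth power of the wavelength ratio.
σ(762)/σ(442) = (442/762)⁴ = (0.5801)⁴ = 0.1132.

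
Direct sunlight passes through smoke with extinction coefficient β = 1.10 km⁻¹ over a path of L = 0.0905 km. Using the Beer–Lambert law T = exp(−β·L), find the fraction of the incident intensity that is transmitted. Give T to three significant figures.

0.905

τ = β·L = 1.10 × 0.0905 = 0.0995.
T = exp(−0.0995) = 0.9052.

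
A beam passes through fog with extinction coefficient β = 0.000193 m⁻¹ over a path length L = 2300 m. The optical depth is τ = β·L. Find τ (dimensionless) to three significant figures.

τ = β·L = 0.000193 × 2300 = 0.4439.

0.444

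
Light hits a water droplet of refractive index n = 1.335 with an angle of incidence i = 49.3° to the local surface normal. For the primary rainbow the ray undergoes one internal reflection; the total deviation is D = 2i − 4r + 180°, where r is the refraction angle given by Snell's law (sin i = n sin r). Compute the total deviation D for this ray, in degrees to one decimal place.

140.2°

sin r = sin 49.3° / 1.335 = 0.7581/1.335 = 0.5679; r = 34.60°.
D = 2·49.3° − 4·34.60° + 180° = 98.60° − 138.41° + 180° = 140.19°.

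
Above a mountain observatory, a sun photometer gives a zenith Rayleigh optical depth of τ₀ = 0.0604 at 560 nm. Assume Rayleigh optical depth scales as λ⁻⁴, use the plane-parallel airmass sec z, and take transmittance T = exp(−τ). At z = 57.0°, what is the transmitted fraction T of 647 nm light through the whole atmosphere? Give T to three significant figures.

0.940

sec 57.0° = 1.8361.
τ = 0.0604 × (560/647)⁴ × 1.8361 = 0.0604 × 0.5612 × 1.8361 = 0.0622.
T = exp(−0.0622) = 0.9397.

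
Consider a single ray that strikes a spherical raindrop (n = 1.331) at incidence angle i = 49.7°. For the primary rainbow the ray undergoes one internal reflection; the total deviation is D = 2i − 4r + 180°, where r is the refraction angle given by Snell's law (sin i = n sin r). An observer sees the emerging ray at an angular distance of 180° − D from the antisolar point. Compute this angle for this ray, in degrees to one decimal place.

sin r = sin 49.7° / 1.331 = 0.7627/1.331 = 0.5730; r = 34.96°.
D = 2·49.7° − 4·34.96° + 180° = 99.40° − 139.84° + 180° = 139.56°.
Angle from antisolar point = 180° − D = 40.44°.

40.4°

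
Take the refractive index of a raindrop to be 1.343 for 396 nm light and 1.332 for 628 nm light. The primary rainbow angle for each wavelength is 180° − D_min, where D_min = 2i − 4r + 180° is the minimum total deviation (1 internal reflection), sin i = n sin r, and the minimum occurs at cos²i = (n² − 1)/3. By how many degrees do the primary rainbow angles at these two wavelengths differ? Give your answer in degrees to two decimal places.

1.58°

At 396 nm (n = 1.343): cos²i = 0.26788 → i = 58.830°, r = 39.577°, D_min = 139.354°, rainbow angle = 40.646°.
At 628 nm (n = 1.332): cos²i = 0.25807 → i = 59.469°, r = 40.290°, D_min = 137.776°, rainbow angle = 42.224°.
Angular width = |40.646° − 42.224°| = 1.578°.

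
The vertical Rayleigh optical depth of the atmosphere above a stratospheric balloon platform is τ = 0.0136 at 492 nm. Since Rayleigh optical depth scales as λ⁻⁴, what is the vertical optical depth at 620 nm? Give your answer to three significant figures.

0.00539

τ(620 nm) = τ(492 nm) × (492/620)⁴ = 0.0136 × (0.7935)⁴ = 0.0136 × 0.3965 = 0.0054.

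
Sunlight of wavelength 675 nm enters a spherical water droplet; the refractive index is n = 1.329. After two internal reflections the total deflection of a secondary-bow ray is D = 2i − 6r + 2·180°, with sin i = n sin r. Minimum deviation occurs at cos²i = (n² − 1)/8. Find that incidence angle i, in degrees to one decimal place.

cos²i = (1.329² − 1)/8 = (1.76624 − 1)/8 = 0.09578.
cos i = 0.30948, so i = 71.972°.

72.0°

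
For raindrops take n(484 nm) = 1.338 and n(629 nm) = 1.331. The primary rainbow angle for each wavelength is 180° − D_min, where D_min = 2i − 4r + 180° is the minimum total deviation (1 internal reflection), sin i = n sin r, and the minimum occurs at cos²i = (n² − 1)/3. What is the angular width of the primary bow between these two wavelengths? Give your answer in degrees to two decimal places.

At 484 nm (n = 1.338): cos²i = 0.26341 → i = 59.120°, r = 39.899°, D_min = 138.643°, rainbow angle = 41.357°.
At 629 nm (n = 1.331): cos²i = 0.25719 → i = 59.527°, r = 40.356°, D_min = 137.630°, rainbow angle = 42.370°.
Angular width = |41.357° − 42.370°| = 1.013°.

1.01°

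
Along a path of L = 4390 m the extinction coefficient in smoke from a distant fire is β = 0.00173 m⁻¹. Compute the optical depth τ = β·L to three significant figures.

7.59

τ = β·L = 0.00173 × 4390 = 7.5947.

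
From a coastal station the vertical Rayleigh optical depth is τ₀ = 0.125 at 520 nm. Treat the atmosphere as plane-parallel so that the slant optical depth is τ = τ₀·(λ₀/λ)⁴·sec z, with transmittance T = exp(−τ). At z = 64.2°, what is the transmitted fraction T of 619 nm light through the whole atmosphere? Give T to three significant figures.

sec 64.2° = 2.2976.
τ = 0.125 × (520/619)⁴ × 2.2976 = 0.125 × 0.4980 × 2.2976 = 0.1430.
T = exp(−0.1430) = 0.8667.

0.867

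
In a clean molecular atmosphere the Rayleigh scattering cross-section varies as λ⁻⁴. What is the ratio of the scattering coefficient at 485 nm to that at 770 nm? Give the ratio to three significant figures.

6.35

Rayleigh scattering ∝ λ⁻⁴, so the ratio of coefficients is the inverse fourth power of the wavelength ratio.
σ(485)/σ(770) = (770/485)⁴ = (1.5876)⁴ = 6.353.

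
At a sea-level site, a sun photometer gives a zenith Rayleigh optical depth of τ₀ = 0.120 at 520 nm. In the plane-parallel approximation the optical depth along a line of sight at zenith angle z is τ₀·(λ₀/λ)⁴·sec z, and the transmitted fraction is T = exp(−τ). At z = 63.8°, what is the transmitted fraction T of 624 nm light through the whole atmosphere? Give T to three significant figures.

0.877

sec 63.8° = 2.2650.
τ = 0.120 × (520/624)⁴ × 2.2650 = 0.120 × 0.4823 × 2.2650 = 0.1311.
T = exp(−0.1311) = 0.8772.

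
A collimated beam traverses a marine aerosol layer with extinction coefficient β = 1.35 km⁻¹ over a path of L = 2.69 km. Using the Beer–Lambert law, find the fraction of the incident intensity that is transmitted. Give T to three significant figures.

τ = β·L = 1.35 × 2.69 = 3.6315.
T = exp(−3.6315) = 0.0265.

0.0265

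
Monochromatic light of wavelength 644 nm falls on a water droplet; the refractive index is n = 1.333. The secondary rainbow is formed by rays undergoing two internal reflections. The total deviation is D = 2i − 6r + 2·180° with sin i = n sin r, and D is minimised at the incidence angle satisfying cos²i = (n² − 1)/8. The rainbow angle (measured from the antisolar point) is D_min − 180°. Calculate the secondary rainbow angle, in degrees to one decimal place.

cos²i = (1.77689 − 1)/8 = 0.09711; i = arccos(0.31163) = 71.843°.
sin r = sin 71.843°/1.333 = 0.71283; r = 45.466°.
D_min = 2·71.843° − 6·45.466° + 360° = 230.891°.
Rainbow angle = D_min − 180° = 50.891°.

50.9°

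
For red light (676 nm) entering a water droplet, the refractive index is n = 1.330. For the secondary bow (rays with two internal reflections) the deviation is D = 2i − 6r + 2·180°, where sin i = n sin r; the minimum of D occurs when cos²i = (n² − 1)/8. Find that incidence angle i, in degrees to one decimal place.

cos²i = (1.330² − 1)/8 = (1.76890 − 1)/8 = 0.09611.
cos i = 0.31002, so i = 71.940°.

71.9°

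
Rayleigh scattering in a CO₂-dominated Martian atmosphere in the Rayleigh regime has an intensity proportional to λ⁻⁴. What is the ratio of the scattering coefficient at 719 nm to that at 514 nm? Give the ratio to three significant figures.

Rayleigh scattering ∝ λ⁻⁴, so the ratio of coefficients is the inverse fourth power of the wavelength ratio.
σ(719)/σ(514) = (514/719)⁴ = (0.7149)⁴ = 0.2612.

0.261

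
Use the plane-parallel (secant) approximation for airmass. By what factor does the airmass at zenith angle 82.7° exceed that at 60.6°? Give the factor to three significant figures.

X(82.7°)/X(60.6°) = sec 82.7° / sec 60.6° = cos 60.6° / cos 82.7° = 0.4909/0.1271 = 3.8634.

3.86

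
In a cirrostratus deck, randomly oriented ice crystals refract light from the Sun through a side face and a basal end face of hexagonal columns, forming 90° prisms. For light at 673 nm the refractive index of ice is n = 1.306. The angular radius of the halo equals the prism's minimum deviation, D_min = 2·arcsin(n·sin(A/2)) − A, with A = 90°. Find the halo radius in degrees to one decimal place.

n·sin(A/2) = 1.306 × sin 45° = 1.306 × 0.7071 = 0.9235.
D_min = 2·arcsin(0.9235) − 90° = 2 × 67.440° − 90° = 44.881°.

44.9°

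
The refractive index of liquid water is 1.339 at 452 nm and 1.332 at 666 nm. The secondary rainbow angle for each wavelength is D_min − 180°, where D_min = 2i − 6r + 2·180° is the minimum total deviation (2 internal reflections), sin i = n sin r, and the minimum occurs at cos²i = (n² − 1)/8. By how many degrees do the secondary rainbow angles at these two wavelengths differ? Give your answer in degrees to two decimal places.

At 452 nm (n = 1.339): cos²i = 0.09912 → i = 71.650°, r = 45.141°, D_min = 232.451°, rainbow angle = 52.451°.
At 666 nm (n = 1.332): cos²i = 0.09678 → i = 71.875°, r = 45.520°, D_min = 230.628°, rainbow angle = 50.628°.
Angular width = |52.451° − 50.628°| = 1.823°.

1.82°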